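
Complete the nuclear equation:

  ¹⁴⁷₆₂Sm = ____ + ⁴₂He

Nd-143

Conserve mass number: 147 = A + 4, so A = 143.
Conserve atomic number: 62 = Z + 2, so Z = 60.
Z = 60 is neodymium, so the species is ¹⁴³₆₀Nd.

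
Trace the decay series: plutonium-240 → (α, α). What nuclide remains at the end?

Start: (A, Z) = (240, 94).
After α: (236, 92).
After α: (232, 90).
Z = 90 is thorium.

Th-232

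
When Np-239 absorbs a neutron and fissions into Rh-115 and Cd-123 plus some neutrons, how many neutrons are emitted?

Conserve mass number: 240 = 115 + 123 + k, so k = 240 − 238 = 2.
Check atomic number: 93 = 45 + 48 + 0 = 93. ✓

2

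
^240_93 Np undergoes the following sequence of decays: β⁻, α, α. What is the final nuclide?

Th-232

Start: (A, Z) = (240, 93).
After β⁻: (240, 94).
After α: (236, 92).
After α: (232, 90).
Z = 90 is thorium.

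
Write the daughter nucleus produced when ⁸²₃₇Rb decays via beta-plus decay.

Kr-82

Beta-plus decay: mass number changes by +0, atomic number by -1.
A: 82 = 82; Z: 37 − 1 = 36.
Z = 36 is krypton, so the daughter is ⁸²₃₆Kr.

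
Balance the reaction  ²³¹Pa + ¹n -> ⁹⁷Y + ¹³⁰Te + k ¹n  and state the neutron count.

5

Conserve mass number: 232 = 97 + 130 + k, so k = 232 − 227 = 5.
Check atomic number: 91 = 39 + 52 + 0 = 91. ✓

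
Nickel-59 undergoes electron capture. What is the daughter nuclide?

Electron capture: mass number changes by +0, atomic number by -1.
A: 59 = 59; Z: 28 − 1 = 27.
Z = 27 is cobalt, so the daughter is cobalt-59.

Co-59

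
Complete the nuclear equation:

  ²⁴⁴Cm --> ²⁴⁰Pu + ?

Conserve mass number: 244 = 240 + A, so A = 4.
Conserve atomic number: 96 = 94 + Z, so Z = 2.
A = 4 and Z = 2 is ⁴He — an alpha particle.

alpha particle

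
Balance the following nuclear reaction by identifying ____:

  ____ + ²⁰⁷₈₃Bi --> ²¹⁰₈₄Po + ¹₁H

Conserve mass number: A + 207 = 210 + 1, so A = 4.
Conserve atomic number: Z + 83 = 84 + 1, so Z = 2.
A = 4 and Z = 2 is ⁴₂He — an alpha particle.

alpha particle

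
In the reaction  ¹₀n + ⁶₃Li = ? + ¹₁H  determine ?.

Conserve mass number: 1 + 6 = A + 1, so A = 6.
Conserve atomic number: 0 + 3 = Z + 1, so Z = 2.
Z = 2 is helium, so the species is ⁶₂He.

He-6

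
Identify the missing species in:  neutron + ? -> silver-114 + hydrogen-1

Conserve mass number: 1 + A = 114 + 1, so A = 114.
Conserve atomic number: 0 + Z = 47 + 1, so Z = 48.
Z = 48 is cadmium, so the species is cadmium-114.

Cd-114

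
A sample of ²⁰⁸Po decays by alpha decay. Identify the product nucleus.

Pb-204

Alpha decay: mass number changes by -4, atomic number by -2.
A: 208 − 4 = 204; Z: 84 − 2 = 82.
Z = 82 is lead, so the daughter is ²⁰⁴Pb.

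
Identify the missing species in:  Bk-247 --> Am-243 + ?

Conserve mass number: 247 = 243 + A, so A = 4.
Conserve atomic number: 97 = 95 + Z, so Z = 2.
A = 4 and Z = 2 is He-4 — an alpha particle.

alpha particle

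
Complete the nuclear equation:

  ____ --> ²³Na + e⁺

Conserve mass number: A = 23 + 0, so A = 23.
Conserve atomic number: Z = 11 + 1, so Z = 12.
Z = 12 is magnesium, so the species is ²³Mg.

Mg-23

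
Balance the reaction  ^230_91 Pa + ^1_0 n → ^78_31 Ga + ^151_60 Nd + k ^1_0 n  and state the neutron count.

2

Conserve mass number: 231 = 78 + 151 + k, so k = 231 − 229 = 2.
Check atomic number: 91 = 31 + 60 + 0 = 91. ✓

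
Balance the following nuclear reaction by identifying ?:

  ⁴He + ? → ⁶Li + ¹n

triton

Conserve mass number: 4 + A = 6 + 1, so A = 3.
Conserve atomic number: 2 + Z = 3 + 0, so Z = 1.
A = 3 and Z = 1 is ³H — a triton.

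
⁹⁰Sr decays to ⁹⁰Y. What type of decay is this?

ΔA = 90 − 90 = 0; ΔZ = 39 − 38 = +1.
A is unchanged and Z rises by 1 — a neutron has become a proton (β⁻ decay).

beta-minus decay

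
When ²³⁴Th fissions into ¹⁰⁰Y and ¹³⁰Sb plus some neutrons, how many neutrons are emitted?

Conserve mass number: 234 = 100 + 130 + k, so k = 234 − 230 = 4.
Check atomic number: 90 = 39 + 51 + 0 = 90. ✓

4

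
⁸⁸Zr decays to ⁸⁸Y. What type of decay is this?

ΔA = 88 − 88 = 0; ΔZ = 39 − 40 = -1.
A is unchanged and Z drops by 1 — a proton has become a neutron (β⁺ emission or electron capture).

beta-plus decay or electron capture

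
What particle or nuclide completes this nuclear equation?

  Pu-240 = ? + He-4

Conserve mass number: 240 = A + 4, so A = 236.
Conserve atomic number: 94 = Z + 2, so Z = 92.
Z = 92 is uranium, so the species is U-236.

U-236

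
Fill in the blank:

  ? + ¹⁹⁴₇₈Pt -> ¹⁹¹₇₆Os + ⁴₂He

neutron

Conserve mass number: A + 194 = 191 + 4, so A = 1.
Conserve atomic number: Z + 78 = 76 + 2, so Z = 0.
A = 1 and Z = 0 is ¹₀n — a neutron.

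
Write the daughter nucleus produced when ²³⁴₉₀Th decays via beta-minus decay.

Beta-minus decay: mass number changes by +0, atomic number by +1.
A: 234 = 234; Z: 90 + 1 = 91.
Z = 91 is protactinium, so the daughter is ²³⁴₉₁Pa.

Pa-234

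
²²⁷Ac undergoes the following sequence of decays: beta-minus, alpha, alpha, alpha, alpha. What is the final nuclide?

Start: (A, Z) = (227, 89).
After β⁻: (227, 90).
After α: (223, 88).
After α: (219, 86).
After α: (215, 84).
After α: (211, 82).
Z = 82 is lead.

Pb-211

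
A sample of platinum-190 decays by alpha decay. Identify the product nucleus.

Os-186

Alpha decay: mass number changes by -4, atomic number by -2.
A: 190 − 4 = 186; Z: 78 − 2 = 76.
Z = 76 is osmium, so the daughter is osmium-186.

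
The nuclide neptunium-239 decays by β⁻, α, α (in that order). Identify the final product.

Th-231

Start: (A, Z) = (239, 93).
After β⁻: (239, 94).
After α: (235, 92).
After α: (231, 90).
Z = 90 is thorium.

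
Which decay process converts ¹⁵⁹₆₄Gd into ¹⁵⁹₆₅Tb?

beta-minus decay

ΔA = 159 − 159 = 0; ΔZ = 65 − 64 = +1.
A is unchanged and Z rises by 1 — a neutron has become a proton (β⁻ decay).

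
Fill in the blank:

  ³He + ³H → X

Conserve mass number: 3 + 3 = A, so A = 6.
Conserve atomic number: 2 + 1 = Z, so Z = 3.
Z = 3 is lithium, so the species is ⁶Li.

Li-6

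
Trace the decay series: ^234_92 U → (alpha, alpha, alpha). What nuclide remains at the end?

Rn-222

Start: (A, Z) = (234, 92).
After α: (230, 90).
After α: (226, 88).
After α: (222, 86).
Z = 86 is radon.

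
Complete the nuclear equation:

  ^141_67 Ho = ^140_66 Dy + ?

proton

Conserve mass number: 141 = 140 + A, so A = 1.
Conserve atomic number: 67 = 66 + Z, so Z = 1.
A = 1 and Z = 1 is ^1_1 H — a proton.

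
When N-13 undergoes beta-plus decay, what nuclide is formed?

Beta-plus decay: mass number changes by +0, atomic number by -1.
A: 13 = 13; Z: 7 − 1 = 6.
Z = 6 is carbon, so the daughter is C-13.

C-13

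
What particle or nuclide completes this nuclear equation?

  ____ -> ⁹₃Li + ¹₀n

Li-10

Conserve mass number: A = 9 + 1, so A = 10.
Conserve atomic number: Z = 3 + 0, so Z = 3.
Z = 3 is lithium, so the species is ¹⁰₃Li.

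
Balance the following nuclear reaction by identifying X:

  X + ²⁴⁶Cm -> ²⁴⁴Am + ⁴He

deuteron

Conserve mass number: A + 246 = 244 + 4, so A = 2.
Conserve atomic number: Z + 96 = 95 + 2, so Z = 1.
A = 2 and Z = 1 is ²H — a deuteron.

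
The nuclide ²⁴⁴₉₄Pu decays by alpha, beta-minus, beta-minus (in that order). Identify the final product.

Start: (A, Z) = (244, 94).
After α: (240, 92).
After β⁻: (240, 93).
After β⁻: (240, 94).
Z = 94 is plutonium.

Pu-240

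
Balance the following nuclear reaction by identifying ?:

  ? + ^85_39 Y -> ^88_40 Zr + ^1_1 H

alpha particle

Conserve mass number: A + 85 = 88 + 1, so A = 4.
Conserve atomic number: Z + 39 = 40 + 1, so Z = 2.
A = 4 and Z = 2 is ^4_2 He — an alpha particle.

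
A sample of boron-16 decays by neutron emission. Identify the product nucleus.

Neutron emission: mass number changes by -1, atomic number by +0.
A: 16 − 1 = 15; Z: 5 = 5.
Z = 5 is boron, so the daughter is boron-15.

B-15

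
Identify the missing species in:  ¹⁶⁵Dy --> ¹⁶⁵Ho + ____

Conserve mass number: 165 = 165 + A, so A = 0.
Conserve atomic number: 66 = 67 + Z, so Z = -1.
A = 0 and Z = -1 is e⁻ — a beta-minus particle.

beta-minus particle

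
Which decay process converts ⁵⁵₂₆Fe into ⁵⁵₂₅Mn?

ΔA = 55 − 55 = 0; ΔZ = 25 − 26 = -1.
A is unchanged and Z drops by 1 — a proton has become a neutron (β⁺ emission or electron capture).

beta-plus decay or electron capture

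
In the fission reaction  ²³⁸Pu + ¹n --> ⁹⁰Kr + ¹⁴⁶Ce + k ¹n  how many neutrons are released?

3

Conserve mass number: 239 = 90 + 146 + k, so k = 239 − 236 = 3.
Check atomic number: 94 = 36 + 58 + 0 = 94. ✓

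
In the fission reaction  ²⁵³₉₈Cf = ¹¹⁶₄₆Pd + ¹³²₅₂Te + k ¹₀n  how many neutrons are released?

5

Conserve mass number: 253 = 116 + 132 + k, so k = 253 − 248 = 5.
Check atomic number: 98 = 46 + 52 + 0 = 98. ✓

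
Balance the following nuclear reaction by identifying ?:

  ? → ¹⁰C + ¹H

N-11

Conserve mass number: A = 10 + 1, so A = 11.
Conserve atomic number: Z = 6 + 1, so Z = 7.
Z = 7 is nitrogen, so the species is ¹¹N.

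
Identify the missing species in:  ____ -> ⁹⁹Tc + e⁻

Mo-99

Conserve mass number: A = 99 + 0, so A = 99.
Conserve atomic number: Z = 43 − 1, so Z = 42.
Z = 42 is molybdenum, so the species is ⁹⁹Mo.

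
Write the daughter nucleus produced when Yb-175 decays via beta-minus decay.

Lu-175

Beta-minus decay: mass number changes by +0, atomic number by +1.
A: 175 = 175; Z: 70 + 1 = 71.
Z = 71 is lutetium, so the daughter is Lu-175.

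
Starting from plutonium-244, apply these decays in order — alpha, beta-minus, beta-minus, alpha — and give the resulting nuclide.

Start: (A, Z) = (244, 94).
After α: (240, 92).
After β⁻: (240, 93).
After β⁻: (240, 94).
After α: (236, 92).
Z = 92 is uranium.

U-236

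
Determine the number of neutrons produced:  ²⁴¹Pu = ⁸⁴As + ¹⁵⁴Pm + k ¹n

Conserve mass number: 241 = 84 + 154 + k, so k = 241 − 238 = 3.
Check atomic number: 94 = 33 + 61 + 0 = 94. ✓

3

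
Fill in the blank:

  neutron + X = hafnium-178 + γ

Hf-177

Conserve mass number: 1 + A = 178 + 0, so A = 177.
Conserve atomic number: 0 + Z = 72 + 0, so Z = 72.
Z = 72 is hafnium, so the species is hafnium-177.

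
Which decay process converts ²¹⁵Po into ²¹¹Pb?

ΔA = 211 − 215 = -4; ΔZ = 82 − 84 = -2.
A drops by 4 and Z drops by 2 — the signature of alpha emission.

alpha decay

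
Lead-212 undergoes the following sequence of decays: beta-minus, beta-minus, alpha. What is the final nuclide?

Start: (A, Z) = (212, 82).
After β⁻: (212, 83).
After β⁻: (212, 84).
After α: (208, 82).
Z = 82 is lead.

Pb-208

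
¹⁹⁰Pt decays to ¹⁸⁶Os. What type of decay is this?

ΔA = 186 − 190 = -4; ΔZ = 76 − 78 = -2.
A drops by 4 and Z drops by 2 — the signature of alpha emission.

alpha decay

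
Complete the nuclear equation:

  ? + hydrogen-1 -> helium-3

Conserve mass number: A + 1 = 3, so A = 2.
Conserve atomic number: Z + 1 = 2, so Z = 1.
A = 2 and Z = 1 is hydrogen-2 — a deuteron.

deuteron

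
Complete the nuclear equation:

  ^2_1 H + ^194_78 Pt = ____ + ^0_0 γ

Au-196

Conserve mass number: 2 + 194 = A + 0, so A = 196.
Conserve atomic number: 1 + 78 = Z + 0, so Z = 79.
Z = 79 is gold, so the species is ^196_79 Au.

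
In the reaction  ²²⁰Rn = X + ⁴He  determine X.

Conserve mass number: 220 = A + 4, so A = 216.
Conserve atomic number: 86 = Z + 2, so Z = 84.
Z = 84 is polonium, so the species is ²¹⁶Po.

Po-216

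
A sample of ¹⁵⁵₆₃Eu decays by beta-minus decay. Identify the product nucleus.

Gd-155

Beta-minus decay: mass number changes by +0, atomic number by +1.
A: 155 = 155; Z: 63 + 1 = 64.
Z = 64 is gadolinium, so the daughter is ¹⁵⁵₆₄Gd.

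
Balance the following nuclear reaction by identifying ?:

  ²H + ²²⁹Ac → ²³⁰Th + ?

Conserve mass number: 2 + 229 = 230 + A, so A = 1.
Conserve atomic number: 1 + 89 = 90 + Z, so Z = 0.
A = 1 and Z = 0 is ¹n — a neutron.

neutron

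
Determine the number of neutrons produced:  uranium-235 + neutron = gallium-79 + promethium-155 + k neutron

2

Conserve mass number: 236 = 79 + 155 + k, so k = 236 − 234 = 2.
Check atomic number: 92 = 31 + 61 + 0 = 92. ✓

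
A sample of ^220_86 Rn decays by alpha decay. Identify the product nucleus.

Alpha decay: mass number changes by -4, atomic number by -2.
A: 220 − 4 = 216; Z: 86 − 2 = 84.
Z = 84 is polonium, so the daughter is ^216_84 Po.

Po-216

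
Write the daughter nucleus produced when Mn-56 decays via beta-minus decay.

Beta-minus decay: mass number changes by +0, atomic number by +1.
A: 56 = 56; Z: 25 + 1 = 26.
Z = 26 is iron, so the daughter is Fe-56.

Fe-56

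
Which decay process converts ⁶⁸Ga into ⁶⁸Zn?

beta-plus decay or electron capture

ΔA = 68 − 68 = 0; ΔZ = 30 − 31 = -1.
A is unchanged and Z drops by 1 — a proton has become a neutron (β⁺ emission or electron capture).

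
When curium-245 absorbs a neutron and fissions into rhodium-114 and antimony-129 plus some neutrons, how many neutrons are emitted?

Conserve mass number: 246 = 114 + 129 + k, so k = 246 − 243 = 3.
Check atomic number: 96 = 45 + 51 + 0 = 96. ✓

3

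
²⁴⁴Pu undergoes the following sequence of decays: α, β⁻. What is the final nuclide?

Start: (A, Z) = (244, 94).
After α: (240, 92).
After β⁻: (240, 93).
Z = 93 is neptunium.

Np-240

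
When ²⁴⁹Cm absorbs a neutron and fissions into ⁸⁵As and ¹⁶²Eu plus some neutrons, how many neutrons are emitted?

3

Conserve mass number: 250 = 85 + 162 + k, so k = 250 − 247 = 3.
Check atomic number: 96 = 33 + 63 + 0 = 96. ✓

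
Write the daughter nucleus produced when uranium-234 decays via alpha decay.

Th-230

Alpha decay: mass number changes by -4, atomic number by -2.
A: 234 − 4 = 230; Z: 92 − 2 = 90.
Z = 90 is thorium, so the daughter is thorium-230.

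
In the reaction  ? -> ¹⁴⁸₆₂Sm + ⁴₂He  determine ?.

Gd-152

Conserve mass number: A = 148 + 4, so A = 152.
Conserve atomic number: Z = 62 + 2, so Z = 64.
Z = 64 is gadolinium, so the species is ¹⁵²₆₄Gd.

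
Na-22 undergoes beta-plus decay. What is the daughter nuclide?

Ne-22

Beta-plus decay: mass number changes by +0, atomic number by -1.
A: 22 = 22; Z: 11 − 1 = 10.
Z = 10 is neon, so the daughter is Ne-22.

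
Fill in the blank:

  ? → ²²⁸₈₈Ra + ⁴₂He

Conserve mass number: A = 228 + 4, so A = 232.
Conserve atomic number: Z = 88 + 2, so Z = 90.
Z = 90 is thorium, so the species is ²³²₉₀Th.

Th-232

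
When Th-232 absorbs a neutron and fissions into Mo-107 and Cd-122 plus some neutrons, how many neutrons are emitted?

Conserve mass number: 233 = 107 + 122 + k, so k = 233 − 229 = 4.
Check atomic number: 90 = 42 + 48 + 0 = 90. ✓

4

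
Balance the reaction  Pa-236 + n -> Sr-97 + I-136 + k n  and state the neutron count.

4

Conserve mass number: 237 = 97 + 136 + k, so k = 237 − 233 = 4.
Check atomic number: 91 = 38 + 53 + 0 = 91. ✓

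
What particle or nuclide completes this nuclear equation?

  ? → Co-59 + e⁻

Fe-59

Conserve mass number: A = 59 + 0, so A = 59.
Conserve atomic number: Z = 27 − 1, so Z = 26.
Z = 26 is iron, so the species is Fe-59.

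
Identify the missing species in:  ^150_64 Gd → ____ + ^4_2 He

Sm-146

Conserve mass number: 150 = A + 4, so A = 146.
Conserve atomic number: 64 = Z + 2, so Z = 62.
Z = 62 is samarium, so the species is ^146_62 Sm.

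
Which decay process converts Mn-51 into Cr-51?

ΔA = 51 − 51 = 0; ΔZ = 24 − 25 = -1.
A is unchanged and Z drops by 1 — a proton has become a neutron (β⁺ emission or electron capture).

beta-plus decay or electron capture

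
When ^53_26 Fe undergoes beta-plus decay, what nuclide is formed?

Beta-plus decay: mass number changes by +0, atomic number by -1.
A: 53 = 53; Z: 26 − 1 = 25.
Z = 25 is manganese, so the daughter is ^53_25 Mn.

Mn-53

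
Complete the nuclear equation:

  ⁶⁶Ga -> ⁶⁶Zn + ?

Conserve mass number: 66 = 66 + A, so A = 0.
Conserve atomic number: 31 = 30 + Z, so Z = 1.
A = 0 and Z = 1 is e⁺ — a positron.

positron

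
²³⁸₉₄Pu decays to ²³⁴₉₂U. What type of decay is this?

ΔA = 234 − 238 = -4; ΔZ = 92 − 94 = -2.
A drops by 4 and Z drops by 2 — the signature of alpha emission.

alpha decay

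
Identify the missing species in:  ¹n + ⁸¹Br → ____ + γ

Conserve mass number: 1 + 81 = A + 0, so A = 82.
Conserve atomic number: 0 + 35 = Z + 0, so Z = 35.
Z = 35 is bromine, so the species is ⁸²Br.

Br-82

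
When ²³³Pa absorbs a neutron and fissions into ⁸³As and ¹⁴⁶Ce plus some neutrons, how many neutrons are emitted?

Conserve mass number: 234 = 83 + 146 + k, so k = 234 − 229 = 5.
Check atomic number: 91 = 33 + 58 + 0 = 91. ✓

5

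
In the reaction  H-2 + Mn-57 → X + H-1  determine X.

Conserve mass number: 2 + 57 = A + 1, so A = 58.
Conserve atomic number: 1 + 25 = Z + 1, so Z = 25.
Z = 25 is manganese, so the species is Mn-58.

Mn-58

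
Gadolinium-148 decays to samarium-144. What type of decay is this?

ΔA = 144 − 148 = -4; ΔZ = 62 − 64 = -2.
A drops by 4 and Z drops by 2 — the signature of alpha emission.

alpha decay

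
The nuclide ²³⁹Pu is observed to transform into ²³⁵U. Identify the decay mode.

alpha decay

ΔA = 235 − 239 = -4; ΔZ = 92 − 94 = -2.
A drops by 4 and Z drops by 2 — the signature of alpha emission.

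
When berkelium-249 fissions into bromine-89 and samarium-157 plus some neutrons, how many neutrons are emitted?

Conserve mass number: 249 = 89 + 157 + k, so k = 249 − 246 = 3.
Check atomic number: 97 = 35 + 62 + 0 = 97. ✓

3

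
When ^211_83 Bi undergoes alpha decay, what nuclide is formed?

Tl-207

Alpha decay: mass number changes by -4, atomic number by -2.
A: 211 − 4 = 207; Z: 83 − 2 = 81.
Z = 81 is thallium, so the daughter is ^207_81 Tl.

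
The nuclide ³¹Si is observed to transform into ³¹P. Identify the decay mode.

ΔA = 31 − 31 = 0; ΔZ = 15 − 14 = +1.
A is unchanged and Z rises by 1 — a neutron has become a proton (β⁻ decay).

beta-minus decay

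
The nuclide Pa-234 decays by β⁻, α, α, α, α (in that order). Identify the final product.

Start: (A, Z) = (234, 91).
After β⁻: (234, 92).
After α: (230, 90).
After α: (226, 88).
After α: (222, 86).
After α: (218, 84).
Z = 84 is polonium.

Po-218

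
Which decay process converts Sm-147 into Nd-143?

ΔA = 143 − 147 = -4; ΔZ = 60 − 62 = -2.
A drops by 4 and Z drops by 2 — the signature of alpha emission.

alpha decay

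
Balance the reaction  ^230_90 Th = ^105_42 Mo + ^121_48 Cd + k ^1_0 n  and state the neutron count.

4

Conserve mass number: 230 = 105 + 121 + k, so k = 230 − 226 = 4.
Check atomic number: 90 = 42 + 48 + 0 = 90. ✓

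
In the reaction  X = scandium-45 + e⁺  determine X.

Ti-45

Conserve mass number: A = 45 + 0, so A = 45.
Conserve atomic number: Z = 21 + 1, so Z = 22.
Z = 22 is titanium, so the species is titanium-45.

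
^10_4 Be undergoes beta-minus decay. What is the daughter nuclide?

Beta-minus decay: mass number changes by +0, atomic number by +1.
A: 10 = 10; Z: 4 + 1 = 5.
Z = 5 is boron, so the daughter is ^10_5 B.

B-10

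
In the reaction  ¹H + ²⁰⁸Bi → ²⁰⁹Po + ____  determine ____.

gamma ray

Conserve mass number: 1 + 208 = 209 + A, so A = 0.
Conserve atomic number: 1 + 83 = 84 + Z, so Z = 0.
A = 0 and Z = 0 is γ — a gamma ray.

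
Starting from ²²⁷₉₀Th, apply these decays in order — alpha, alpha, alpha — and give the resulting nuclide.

Po-215

Start: (A, Z) = (227, 90).
After α: (223, 88).
After α: (219, 86).
After α: (215, 84).
Z = 84 is polonium.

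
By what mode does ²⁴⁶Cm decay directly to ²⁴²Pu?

ΔA = 242 − 246 = -4; ΔZ = 94 − 96 = -2.
A drops by 4 and Z drops by 2 — the signature of alpha emission.

alpha decay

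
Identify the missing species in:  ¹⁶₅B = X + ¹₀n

B-15

Conserve mass number: 16 = A + 1, so A = 15.
Conserve atomic number: 5 = Z + 0, so Z = 5.
Z = 5 is boron, so the species is ¹⁵₅B.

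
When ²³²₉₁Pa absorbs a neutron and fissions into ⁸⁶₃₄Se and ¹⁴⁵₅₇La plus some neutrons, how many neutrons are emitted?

2

Conserve mass number: 233 = 86 + 145 + k, so k = 233 − 231 = 2.
Check atomic number: 91 = 34 + 57 + 0 = 91. ✓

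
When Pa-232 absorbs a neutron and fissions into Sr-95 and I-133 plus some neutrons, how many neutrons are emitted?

5

Conserve mass number: 233 = 95 + 133 + k, so k = 233 − 228 = 5.
Check atomic number: 91 = 38 + 53 + 0 = 91. ✓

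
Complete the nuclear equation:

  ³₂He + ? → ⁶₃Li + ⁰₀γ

Conserve mass number: 3 + A = 6 + 0, so A = 3.
Conserve atomic number: 2 + Z = 3 + 0, so Z = 1.
A = 3 and Z = 1 is ³₁H — a triton.

triton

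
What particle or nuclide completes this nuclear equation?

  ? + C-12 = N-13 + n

Conserve mass number: A + 12 = 13 + 1, so A = 2.
Conserve atomic number: Z + 6 = 7 + 0, so Z = 1.
A = 2 and Z = 1 is H-2 — a deuteron.

deuteron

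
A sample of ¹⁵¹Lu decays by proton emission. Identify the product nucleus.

Proton emission: mass number changes by -1, atomic number by -1.
A: 151 − 1 = 150; Z: 71 − 1 = 70.
Z = 70 is ytterbium, so the daughter is ¹⁵⁰Yb.

Yb-150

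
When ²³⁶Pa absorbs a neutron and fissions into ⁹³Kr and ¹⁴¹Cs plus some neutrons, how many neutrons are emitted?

3

Conserve mass number: 237 = 93 + 141 + k, so k = 237 − 234 = 3.
Check atomic number: 91 = 36 + 55 + 0 = 91. ✓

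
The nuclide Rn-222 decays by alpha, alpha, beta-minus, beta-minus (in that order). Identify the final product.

Start: (A, Z) = (222, 86).
After α: (218, 84).
After α: (214, 82).
After β⁻: (214, 83).
After β⁻: (214, 84).
Z = 84 is polonium.

Po-214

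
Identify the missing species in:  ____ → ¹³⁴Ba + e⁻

Cs-134

Conserve mass number: A = 134 + 0, so A = 134.
Conserve atomic number: Z = 56 − 1, so Z = 55.
Z = 55 is caesium, so the species is ¹³⁴Cs.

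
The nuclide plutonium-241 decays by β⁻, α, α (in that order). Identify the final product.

Start: (A, Z) = (241, 94).
After β⁻: (241, 95).
After α: (237, 93).
After α: (233, 91).
Z = 91 is protactinium.

Pa-233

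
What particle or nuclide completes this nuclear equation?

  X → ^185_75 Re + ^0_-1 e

Conserve mass number: A = 185 + 0, so A = 185.
Conserve atomic number: Z = 75 − 1, so Z = 74.
Z = 74 is tungsten, so the species is ^185_74 W.

W-185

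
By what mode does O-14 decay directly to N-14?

ΔA = 14 − 14 = 0; ΔZ = 7 − 8 = -1.
A is unchanged and Z drops by 1 — a proton has become a neutron (β⁺ emission or electron capture).

beta-plus decay or electron capture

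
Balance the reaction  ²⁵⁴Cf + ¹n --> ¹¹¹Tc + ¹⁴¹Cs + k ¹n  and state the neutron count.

3

Conserve mass number: 255 = 111 + 141 + k, so k = 255 − 252 = 3.
Check atomic number: 98 = 43 + 55 + 0 = 98. ✓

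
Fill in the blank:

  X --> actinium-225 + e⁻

Ra-225

Conserve mass number: A = 225 + 0, so A = 225.
Conserve atomic number: Z = 89 − 1, so Z = 88.
Z = 88 is radium, so the species is radium-225.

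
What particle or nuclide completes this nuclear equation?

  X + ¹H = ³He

Conserve mass number: A + 1 = 3, so A = 2.
Conserve atomic number: Z + 1 = 2, so Z = 1.
A = 2 and Z = 1 is ²H — a deuteron.

deuteron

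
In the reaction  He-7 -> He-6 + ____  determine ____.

Conserve mass number: 7 = 6 + A, so A = 1.
Conserve atomic number: 2 = 2 + Z, so Z = 0.
A = 1 and Z = 0 is n — a neutron.

neutron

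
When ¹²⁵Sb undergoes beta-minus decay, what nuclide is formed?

Te-125

Beta-minus decay: mass number changes by +0, atomic number by +1.
A: 125 = 125; Z: 51 + 1 = 52.
Z = 52 is tellurium, so the daughter is ¹²⁵Te.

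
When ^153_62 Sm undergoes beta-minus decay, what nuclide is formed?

Eu-153

Beta-minus decay: mass number changes by +0, atomic number by +1.
A: 153 = 153; Z: 62 + 1 = 63.
Z = 63 is europium, so the daughter is ^153_63 Eu.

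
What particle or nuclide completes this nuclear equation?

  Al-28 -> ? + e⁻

Si-28

Conserve mass number: 28 = A + 0, so A = 28.
Conserve atomic number: 13 = Z − 1, so Z = 14.
Z = 14 is silicon, so the species is Si-28.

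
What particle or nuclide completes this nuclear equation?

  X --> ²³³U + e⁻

Conserve mass number: A = 233 + 0, so A = 233.
Conserve atomic number: Z = 92 − 1, so Z = 91.
Z = 91 is protactinium, so the species is ²³³Pa.

Pa-233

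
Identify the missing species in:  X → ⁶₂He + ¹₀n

Conserve mass number: A = 6 + 1, so A = 7.
Conserve atomic number: Z = 2 + 0, so Z = 2.
Z = 2 is helium, so the species is ⁷₂He.

He-7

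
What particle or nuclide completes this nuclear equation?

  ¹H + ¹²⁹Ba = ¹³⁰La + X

gamma ray

Conserve mass number: 1 + 129 = 130 + A, so A = 0.
Conserve atomic number: 1 + 56 = 57 + Z, so Z = 0.
A = 0 and Z = 0 is γ — a gamma ray.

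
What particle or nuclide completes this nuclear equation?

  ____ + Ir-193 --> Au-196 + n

alpha particle

Conserve mass number: A + 193 = 196 + 1, so A = 4.
Conserve atomic number: Z + 77 = 79 + 0, so Z = 2.
A = 4 and Z = 2 is He-4 — an alpha particle.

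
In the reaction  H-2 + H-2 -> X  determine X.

Conserve mass number: 2 + 2 = A, so A = 4.
Conserve atomic number: 1 + 1 = Z, so Z = 2.
A = 4 and Z = 2 is He-4 — an alpha particle.

He-4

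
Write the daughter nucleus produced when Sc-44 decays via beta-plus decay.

Ca-44

Beta-plus decay: mass number changes by +0, atomic number by -1.
A: 44 = 44; Z: 21 − 1 = 20.
Z = 20 is calcium, so the daughter is Ca-44.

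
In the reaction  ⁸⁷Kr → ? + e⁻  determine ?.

Conserve mass number: 87 = A + 0, so A = 87.
Conserve atomic number: 36 = Z − 1, so Z = 37.
Z = 37 is rubidium, so the species is ⁸⁷Rb.

Rb-87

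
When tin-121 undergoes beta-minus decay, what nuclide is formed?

Beta-minus decay: mass number changes by +0, atomic number by +1.
A: 121 = 121; Z: 50 + 1 = 51.
Z = 51 is antimony, so the daughter is antimony-121.

Sb-121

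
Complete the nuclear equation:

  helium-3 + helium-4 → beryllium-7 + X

Conserve mass number: 3 + 4 = 7 + A, so A = 0.
Conserve atomic number: 2 + 2 = 4 + Z, so Z = 0.
A = 0 and Z = 0 is γ — a gamma ray.

gamma ray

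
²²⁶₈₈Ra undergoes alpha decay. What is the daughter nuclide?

Alpha decay: mass number changes by -4, atomic number by -2.
A: 226 − 4 = 222; Z: 88 − 2 = 86.
Z = 86 is radon, so the daughter is ²²²₈₆Rn.

Rn-222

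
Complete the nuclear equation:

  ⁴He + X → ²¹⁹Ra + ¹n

Rn-216

Conserve mass number: 4 + A = 219 + 1, so A = 216.
Conserve atomic number: 2 + Z = 88 + 0, so Z = 86.
Z = 86 is radon, so the species is ²¹⁶Rn.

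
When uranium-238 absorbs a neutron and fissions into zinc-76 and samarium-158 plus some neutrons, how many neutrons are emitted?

5

Conserve mass number: 239 = 76 + 158 + k, so k = 239 − 234 = 5.
Check atomic number: 92 = 30 + 62 + 0 = 92. ✓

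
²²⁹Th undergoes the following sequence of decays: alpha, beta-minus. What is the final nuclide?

Ac-225

Start: (A, Z) = (229, 90).
After α: (225, 88).
After β⁻: (225, 89).
Z = 89 is actinium.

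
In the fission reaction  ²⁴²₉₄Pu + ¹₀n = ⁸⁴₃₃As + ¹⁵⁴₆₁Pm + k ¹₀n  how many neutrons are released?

5

Conserve mass number: 243 = 84 + 154 + k, so k = 243 − 238 = 5.
Check atomic number: 94 = 33 + 61 + 0 = 94. ✓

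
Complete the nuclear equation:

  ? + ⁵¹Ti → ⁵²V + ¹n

deuteron

Conserve mass number: A + 51 = 52 + 1, so A = 2.
Conserve atomic number: Z + 22 = 23 + 0, so Z = 1.
A = 2 and Z = 1 is ²H — a deuteron.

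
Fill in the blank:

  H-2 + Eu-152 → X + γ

Gd-154

Conserve mass number: 2 + 152 = A + 0, so A = 154.
Conserve atomic number: 1 + 63 = Z + 0, so Z = 64.
Z = 64 is gadolinium, so the species is Gd-154.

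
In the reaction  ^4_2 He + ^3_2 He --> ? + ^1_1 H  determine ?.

Li-6

Conserve mass number: 4 + 3 = A + 1, so A = 6.
Conserve atomic number: 2 + 2 = Z + 1, so Z = 3.
Z = 3 is lithium, so the species is ^6_3 Li.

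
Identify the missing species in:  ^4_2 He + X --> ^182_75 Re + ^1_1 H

W-179

Conserve mass number: 4 + A = 182 + 1, so A = 179.
Conserve atomic number: 2 + Z = 75 + 1, so Z = 74.
Z = 74 is tungsten, so the species is ^179_74 W.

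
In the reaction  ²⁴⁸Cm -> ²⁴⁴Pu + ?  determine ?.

alpha particle

Conserve mass number: 248 = 244 + A, so A = 4.
Conserve atomic number: 96 = 94 + Z, so Z = 2.
A = 4 and Z = 2 is ⁴He — an alpha particle.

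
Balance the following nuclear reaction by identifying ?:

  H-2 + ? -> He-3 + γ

Conserve mass number: 2 + A = 3 + 0, so A = 1.
Conserve atomic number: 1 + Z = 2 + 0, so Z = 1.
A = 1 and Z = 1 is H-1 — a proton.

proton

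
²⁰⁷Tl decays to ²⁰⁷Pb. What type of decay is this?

beta-minus decay

ΔA = 207 − 207 = 0; ΔZ = 82 − 81 = +1.
A is unchanged and Z rises by 1 — a neutron has become a proton (β⁻ decay).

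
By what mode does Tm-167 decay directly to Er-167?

ΔA = 167 − 167 = 0; ΔZ = 68 − 69 = -1.
A is unchanged and Z drops by 1 — a proton has become a neutron (β⁺ emission or electron capture).

beta-plus decay or electron capture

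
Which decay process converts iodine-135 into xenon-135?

beta-minus decay

ΔA = 135 − 135 = 0; ΔZ = 54 − 53 = +1.
A is unchanged and Z rises by 1 — a neutron has become a proton (β⁻ decay).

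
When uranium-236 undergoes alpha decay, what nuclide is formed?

Alpha decay: mass number changes by -4, atomic number by -2.
A: 236 − 4 = 232; Z: 92 − 2 = 90.
Z = 90 is thorium, so the daughter is thorium-232.

Th-232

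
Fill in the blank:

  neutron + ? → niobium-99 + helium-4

Tc-102

Conserve mass number: 1 + A = 99 + 4, so A = 102.
Conserve atomic number: 0 + Z = 41 + 2, so Z = 43.
Z = 43 is technetium, so the species is technetium-102.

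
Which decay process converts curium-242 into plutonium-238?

alpha decay

ΔA = 238 − 242 = -4; ΔZ = 94 − 96 = -2.
A drops by 4 and Z drops by 2 — the signature of alpha emission.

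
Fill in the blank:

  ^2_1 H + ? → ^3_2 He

Conserve mass number: 2 + A = 3, so A = 1.
Conserve atomic number: 1 + Z = 2, so Z = 1.
A = 1 and Z = 1 is ^1_1 H — a proton.

proton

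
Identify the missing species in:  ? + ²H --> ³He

proton

Conserve mass number: A + 2 = 3, so A = 1.
Conserve atomic number: Z + 1 = 2, so Z = 1.
A = 1 and Z = 1 is ¹H — a proton.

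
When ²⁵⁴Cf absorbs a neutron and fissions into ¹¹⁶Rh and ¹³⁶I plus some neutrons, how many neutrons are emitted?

3

Conserve mass number: 255 = 116 + 136 + k, so k = 255 − 252 = 3.
Check atomic number: 98 = 45 + 53 + 0 = 98. ✓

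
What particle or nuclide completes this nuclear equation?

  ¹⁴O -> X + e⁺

N-14

Conserve mass number: 14 = A + 0, so A = 14.
Conserve atomic number: 8 = Z + 1, so Z = 7.
Z = 7 is nitrogen, so the species is ¹⁴N.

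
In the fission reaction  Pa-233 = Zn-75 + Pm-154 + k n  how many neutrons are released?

Conserve mass number: 233 = 75 + 154 + k, so k = 233 − 229 = 4.
Check atomic number: 91 = 30 + 61 + 0 = 91. ✓

4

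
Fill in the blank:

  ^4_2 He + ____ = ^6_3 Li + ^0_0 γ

Conserve mass number: 4 + A = 6 + 0, so A = 2.
Conserve atomic number: 2 + Z = 3 + 0, so Z = 1.
A = 2 and Z = 1 is ^2_1 H — a deuteron.

deuteron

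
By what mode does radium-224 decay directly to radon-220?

alpha decay

ΔA = 220 − 224 = -4; ΔZ = 86 − 88 = -2.
A drops by 4 and Z drops by 2 — the signature of alpha emission.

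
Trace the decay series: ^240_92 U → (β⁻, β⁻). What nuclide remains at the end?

Start: (A, Z) = (240, 92).
After β⁻: (240, 93).
After β⁻: (240, 94).
Z = 94 is plutonium.

Pu-240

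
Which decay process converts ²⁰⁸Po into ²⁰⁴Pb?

alpha decay

ΔA = 204 − 208 = -4; ΔZ = 82 − 84 = -2.
A drops by 4 and Z drops by 2 — the signature of alpha emission.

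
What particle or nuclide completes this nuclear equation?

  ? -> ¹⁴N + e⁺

O-14

Conserve mass number: A = 14 + 0, so A = 14.
Conserve atomic number: Z = 7 + 1, so Z = 8.
Z = 8 is oxygen, so the species is ¹⁴O.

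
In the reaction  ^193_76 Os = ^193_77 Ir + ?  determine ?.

beta-minus particle

Conserve mass number: 193 = 193 + A, so A = 0.
Conserve atomic number: 76 = 77 + Z, so Z = -1.
A = 0 and Z = -1 is ^0_-1 e — a beta-minus particle.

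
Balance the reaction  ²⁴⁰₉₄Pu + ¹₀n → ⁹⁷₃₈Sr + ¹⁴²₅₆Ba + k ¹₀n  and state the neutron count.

Conserve mass number: 241 = 97 + 142 + k, so k = 241 − 239 = 2.
Check atomic number: 94 = 38 + 56 + 0 = 94. ✓

2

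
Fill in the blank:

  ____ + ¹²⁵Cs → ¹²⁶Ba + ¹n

deuteron

Conserve mass number: A + 125 = 126 + 1, so A = 2.
Conserve atomic number: Z + 55 = 56 + 0, so Z = 1.
A = 2 and Z = 1 is ²H — a deuteron.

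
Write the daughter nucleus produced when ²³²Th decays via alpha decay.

Alpha decay: mass number changes by -4, atomic number by -2.
A: 232 − 4 = 228; Z: 90 − 2 = 88.
Z = 88 is radium, so the daughter is ²²⁸Ra.

Ra-228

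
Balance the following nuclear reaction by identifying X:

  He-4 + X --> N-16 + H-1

C-13

Conserve mass number: 4 + A = 16 + 1, so A = 13.
Conserve atomic number: 2 + Z = 7 + 1, so Z = 6.
Z = 6 is carbon, so the species is C-13.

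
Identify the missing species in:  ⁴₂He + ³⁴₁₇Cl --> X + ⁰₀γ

K-38

Conserve mass number: 4 + 34 = A + 0, so A = 38.
Conserve atomic number: 2 + 17 = Z + 0, so Z = 19.
Z = 19 is potassium, so the species is ³⁸₁₉K.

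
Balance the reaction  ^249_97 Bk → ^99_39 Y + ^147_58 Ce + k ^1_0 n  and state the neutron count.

Conserve mass number: 249 = 99 + 147 + k, so k = 249 − 246 = 3.
Check atomic number: 97 = 39 + 58 + 0 = 97. ✓

3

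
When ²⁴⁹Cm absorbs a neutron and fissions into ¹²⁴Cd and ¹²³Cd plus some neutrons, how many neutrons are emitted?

3

Conserve mass number: 250 = 124 + 123 + k, so k = 250 − 247 = 3.
Check atomic number: 96 = 48 + 48 + 0 = 96. ✓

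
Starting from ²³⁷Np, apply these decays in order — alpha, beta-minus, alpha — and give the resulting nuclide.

Start: (A, Z) = (237, 93).
After α: (233, 91).
After β⁻: (233, 92).
After α: (229, 90).
Z = 90 is thorium.

Th-229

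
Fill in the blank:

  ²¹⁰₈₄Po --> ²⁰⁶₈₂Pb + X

Conserve mass number: 210 = 206 + A, so A = 4.
Conserve atomic number: 84 = 82 + Z, so Z = 2.
A = 4 and Z = 2 is ⁴₂He — an alpha particle.

alpha particle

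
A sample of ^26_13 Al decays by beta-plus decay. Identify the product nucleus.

Mg-26

Beta-plus decay: mass number changes by +0, atomic number by -1.
A: 26 = 26; Z: 13 − 1 = 12.
Z = 12 is magnesium, so the daughter is ^26_12 Mg.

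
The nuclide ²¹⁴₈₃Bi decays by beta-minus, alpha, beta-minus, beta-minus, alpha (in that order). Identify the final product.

Pb-206

Start: (A, Z) = (214, 83).
After β⁻: (214, 84).
After α: (210, 82).
After β⁻: (210, 83).
After β⁻: (210, 84).
After α: (206, 82).
Z = 82 is lead.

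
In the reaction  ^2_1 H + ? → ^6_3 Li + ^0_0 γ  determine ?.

alpha particle

Conserve mass number: 2 + A = 6 + 0, so A = 4.
Conserve atomic number: 1 + Z = 3 + 0, so Z = 2.
A = 4 and Z = 2 is ^4_2 He — an alpha particle.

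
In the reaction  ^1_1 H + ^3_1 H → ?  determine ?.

Conserve mass number: 1 + 3 = A, so A = 4.
Conserve atomic number: 1 + 1 = Z, so Z = 2.
A = 4 and Z = 2 is ^4_2 He — an alpha particle.

He-4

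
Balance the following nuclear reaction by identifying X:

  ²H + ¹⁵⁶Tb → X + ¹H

Conserve mass number: 2 + 156 = A + 1, so A = 157.
Conserve atomic number: 1 + 65 = Z + 1, so Z = 65.
Z = 65 is terbium, so the species is ¹⁵⁷Tb.

Tb-157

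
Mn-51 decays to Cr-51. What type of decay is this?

beta-plus decay or electron capture

ΔA = 51 − 51 = 0; ΔZ = 24 − 25 = -1.
A is unchanged and Z drops by 1 — a proton has become a neutron (β⁺ emission or electron capture).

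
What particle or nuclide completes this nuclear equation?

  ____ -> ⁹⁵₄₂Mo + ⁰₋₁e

Nb-95

Conserve mass number: A = 95 + 0, so A = 95.
Conserve atomic number: Z = 42 − 1, so Z = 41.
Z = 41 is niobium, so the species is ⁹⁵₄₁Nb.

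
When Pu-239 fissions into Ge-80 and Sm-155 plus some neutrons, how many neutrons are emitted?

Conserve mass number: 239 = 80 + 155 + k, so k = 239 − 235 = 4.
Check atomic number: 94 = 32 + 62 + 0 = 94. ✓

4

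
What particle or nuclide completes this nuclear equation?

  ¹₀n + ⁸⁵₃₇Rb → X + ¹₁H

Kr-85

Conserve mass number: 1 + 85 = A + 1, so A = 85.
Conserve atomic number: 0 + 37 = Z + 1, so Z = 36.
Z = 36 is krypton, so the species is ⁸⁵₃₆Kr.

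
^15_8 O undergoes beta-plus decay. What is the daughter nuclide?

Beta-plus decay: mass number changes by +0, atomic number by -1.
A: 15 = 15; Z: 8 − 1 = 7.
Z = 7 is nitrogen, so the daughter is ^15_7 N.

N-15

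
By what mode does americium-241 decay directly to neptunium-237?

ΔA = 237 − 241 = -4; ΔZ = 93 − 95 = -2.
A drops by 4 and Z drops by 2 — the signature of alpha emission.

alpha decay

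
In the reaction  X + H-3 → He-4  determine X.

proton

Conserve mass number: A + 3 = 4, so A = 1.
Conserve atomic number: Z + 1 = 2, so Z = 1.
A = 1 and Z = 1 is H-1 — a proton.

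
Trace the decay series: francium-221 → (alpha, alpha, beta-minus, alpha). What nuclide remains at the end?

Start: (A, Z) = (221, 87).
After α: (217, 85).
After α: (213, 83).
After β⁻: (213, 84).
After α: (209, 82).
Z = 82 is lead.

Pb-209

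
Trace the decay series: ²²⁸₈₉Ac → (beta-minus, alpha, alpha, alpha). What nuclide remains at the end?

Start: (A, Z) = (228, 89).
After β⁻: (228, 90).
After α: (224, 88).
After α: (220, 86).
After α: (216, 84).
Z = 84 is polonium.

Po-216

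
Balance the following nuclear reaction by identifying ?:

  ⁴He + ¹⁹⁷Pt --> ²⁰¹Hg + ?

gamma ray

Conserve mass number: 4 + 197 = 201 + A, so A = 0.
Conserve atomic number: 2 + 78 = 80 + Z, so Z = 0.
A = 0 and Z = 0 is γ — a gamma ray.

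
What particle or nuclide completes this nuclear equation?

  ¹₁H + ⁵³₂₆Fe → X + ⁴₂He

Mn-50

Conserve mass number: 1 + 53 = A + 4, so A = 50.
Conserve atomic number: 1 + 26 = Z + 2, so Z = 25.
Z = 25 is manganese, so the species is ⁵⁰₂₅Mn.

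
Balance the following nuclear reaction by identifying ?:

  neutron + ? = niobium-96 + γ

Conserve mass number: 1 + A = 96 + 0, so A = 95.
Conserve atomic number: 0 + Z = 41 + 0, so Z = 41.
Z = 41 is niobium, so the species is niobium-95.

Nb-95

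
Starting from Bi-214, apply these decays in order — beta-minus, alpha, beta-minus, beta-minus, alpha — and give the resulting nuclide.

Pb-206

Start: (A, Z) = (214, 83).
After β⁻: (214, 84).
After α: (210, 82).
After β⁻: (210, 83).
After β⁻: (210, 84).
After α: (206, 82).
Z = 82 is lead.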